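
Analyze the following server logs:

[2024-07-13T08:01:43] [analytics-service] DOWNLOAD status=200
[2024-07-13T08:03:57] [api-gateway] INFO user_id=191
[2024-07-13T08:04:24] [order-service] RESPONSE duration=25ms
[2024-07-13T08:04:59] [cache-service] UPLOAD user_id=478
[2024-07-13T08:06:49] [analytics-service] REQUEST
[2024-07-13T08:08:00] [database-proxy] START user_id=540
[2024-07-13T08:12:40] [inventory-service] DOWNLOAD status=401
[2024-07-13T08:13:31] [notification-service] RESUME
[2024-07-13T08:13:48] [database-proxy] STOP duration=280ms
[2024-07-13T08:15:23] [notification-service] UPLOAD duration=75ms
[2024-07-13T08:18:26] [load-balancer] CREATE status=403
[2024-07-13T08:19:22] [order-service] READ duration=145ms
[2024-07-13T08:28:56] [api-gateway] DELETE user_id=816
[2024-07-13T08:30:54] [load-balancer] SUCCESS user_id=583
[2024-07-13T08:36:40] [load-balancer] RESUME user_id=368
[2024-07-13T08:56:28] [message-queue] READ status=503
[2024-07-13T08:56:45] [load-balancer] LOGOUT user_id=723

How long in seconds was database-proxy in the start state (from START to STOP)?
348

To calculate state duration:

1. Find START event for database-proxy: 2024-07-13T08:08:00
2. Find STOP event for database-proxy: 2024-07-13T08:13:48
3. Calculate duration: 2024-07-13T08:13:48 - 2024-07-13T08:08:00 = 348 seconds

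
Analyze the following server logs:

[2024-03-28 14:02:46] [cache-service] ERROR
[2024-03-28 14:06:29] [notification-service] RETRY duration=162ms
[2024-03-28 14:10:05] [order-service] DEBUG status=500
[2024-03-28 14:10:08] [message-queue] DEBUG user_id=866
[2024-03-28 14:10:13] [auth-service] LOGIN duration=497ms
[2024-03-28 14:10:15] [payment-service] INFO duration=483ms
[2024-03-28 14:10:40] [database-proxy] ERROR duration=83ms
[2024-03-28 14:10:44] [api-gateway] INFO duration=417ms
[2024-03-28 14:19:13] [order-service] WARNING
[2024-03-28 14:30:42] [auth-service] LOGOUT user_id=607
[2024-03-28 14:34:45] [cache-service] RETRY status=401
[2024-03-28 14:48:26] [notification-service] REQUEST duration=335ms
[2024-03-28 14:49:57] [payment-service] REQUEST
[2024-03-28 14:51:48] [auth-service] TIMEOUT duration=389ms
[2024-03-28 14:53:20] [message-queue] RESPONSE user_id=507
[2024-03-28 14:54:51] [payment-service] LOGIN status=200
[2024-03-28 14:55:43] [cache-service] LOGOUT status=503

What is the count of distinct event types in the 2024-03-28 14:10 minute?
4

To count unique event types:

1. Filter events in the minute starting at 2024-03-28 14:10
2. Extract event types from matching entries
3. Count unique types: 4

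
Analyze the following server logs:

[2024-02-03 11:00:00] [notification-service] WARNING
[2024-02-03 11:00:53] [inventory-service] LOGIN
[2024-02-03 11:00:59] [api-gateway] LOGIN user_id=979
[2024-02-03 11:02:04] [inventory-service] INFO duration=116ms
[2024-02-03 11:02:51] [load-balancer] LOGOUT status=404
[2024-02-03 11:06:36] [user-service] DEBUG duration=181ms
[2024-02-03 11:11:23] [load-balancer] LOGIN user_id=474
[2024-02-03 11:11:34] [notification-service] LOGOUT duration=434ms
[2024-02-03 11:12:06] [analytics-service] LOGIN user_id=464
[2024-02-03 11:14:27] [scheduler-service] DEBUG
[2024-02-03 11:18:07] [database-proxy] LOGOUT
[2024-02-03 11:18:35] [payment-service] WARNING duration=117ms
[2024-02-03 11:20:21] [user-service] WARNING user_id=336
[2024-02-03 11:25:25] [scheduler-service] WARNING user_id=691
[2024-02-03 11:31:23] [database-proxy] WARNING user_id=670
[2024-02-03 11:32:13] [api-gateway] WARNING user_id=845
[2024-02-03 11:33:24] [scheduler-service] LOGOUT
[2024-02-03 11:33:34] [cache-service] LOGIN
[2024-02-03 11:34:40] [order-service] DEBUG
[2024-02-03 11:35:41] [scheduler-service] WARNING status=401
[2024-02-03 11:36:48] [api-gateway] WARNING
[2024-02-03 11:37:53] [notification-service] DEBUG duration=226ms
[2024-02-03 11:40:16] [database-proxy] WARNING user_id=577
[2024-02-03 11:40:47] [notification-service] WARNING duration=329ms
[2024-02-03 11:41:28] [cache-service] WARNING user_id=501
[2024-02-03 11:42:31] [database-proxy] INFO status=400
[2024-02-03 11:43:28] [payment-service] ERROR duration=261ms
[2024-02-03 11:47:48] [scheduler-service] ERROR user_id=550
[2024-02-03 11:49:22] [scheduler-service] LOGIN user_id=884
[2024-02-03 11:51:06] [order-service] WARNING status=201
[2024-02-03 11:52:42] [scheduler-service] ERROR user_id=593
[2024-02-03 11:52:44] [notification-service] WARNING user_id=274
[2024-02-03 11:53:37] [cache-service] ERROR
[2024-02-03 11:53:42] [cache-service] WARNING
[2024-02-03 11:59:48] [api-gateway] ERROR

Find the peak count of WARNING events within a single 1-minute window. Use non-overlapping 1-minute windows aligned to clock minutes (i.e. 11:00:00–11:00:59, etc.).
2

To find the burst window:

1. Divide the log period into non-overlapping 1-minute windows starting at 11:00
2. Count WARNING events in each window
3. Find the window with maximum count
4. Maximum events in a window: 2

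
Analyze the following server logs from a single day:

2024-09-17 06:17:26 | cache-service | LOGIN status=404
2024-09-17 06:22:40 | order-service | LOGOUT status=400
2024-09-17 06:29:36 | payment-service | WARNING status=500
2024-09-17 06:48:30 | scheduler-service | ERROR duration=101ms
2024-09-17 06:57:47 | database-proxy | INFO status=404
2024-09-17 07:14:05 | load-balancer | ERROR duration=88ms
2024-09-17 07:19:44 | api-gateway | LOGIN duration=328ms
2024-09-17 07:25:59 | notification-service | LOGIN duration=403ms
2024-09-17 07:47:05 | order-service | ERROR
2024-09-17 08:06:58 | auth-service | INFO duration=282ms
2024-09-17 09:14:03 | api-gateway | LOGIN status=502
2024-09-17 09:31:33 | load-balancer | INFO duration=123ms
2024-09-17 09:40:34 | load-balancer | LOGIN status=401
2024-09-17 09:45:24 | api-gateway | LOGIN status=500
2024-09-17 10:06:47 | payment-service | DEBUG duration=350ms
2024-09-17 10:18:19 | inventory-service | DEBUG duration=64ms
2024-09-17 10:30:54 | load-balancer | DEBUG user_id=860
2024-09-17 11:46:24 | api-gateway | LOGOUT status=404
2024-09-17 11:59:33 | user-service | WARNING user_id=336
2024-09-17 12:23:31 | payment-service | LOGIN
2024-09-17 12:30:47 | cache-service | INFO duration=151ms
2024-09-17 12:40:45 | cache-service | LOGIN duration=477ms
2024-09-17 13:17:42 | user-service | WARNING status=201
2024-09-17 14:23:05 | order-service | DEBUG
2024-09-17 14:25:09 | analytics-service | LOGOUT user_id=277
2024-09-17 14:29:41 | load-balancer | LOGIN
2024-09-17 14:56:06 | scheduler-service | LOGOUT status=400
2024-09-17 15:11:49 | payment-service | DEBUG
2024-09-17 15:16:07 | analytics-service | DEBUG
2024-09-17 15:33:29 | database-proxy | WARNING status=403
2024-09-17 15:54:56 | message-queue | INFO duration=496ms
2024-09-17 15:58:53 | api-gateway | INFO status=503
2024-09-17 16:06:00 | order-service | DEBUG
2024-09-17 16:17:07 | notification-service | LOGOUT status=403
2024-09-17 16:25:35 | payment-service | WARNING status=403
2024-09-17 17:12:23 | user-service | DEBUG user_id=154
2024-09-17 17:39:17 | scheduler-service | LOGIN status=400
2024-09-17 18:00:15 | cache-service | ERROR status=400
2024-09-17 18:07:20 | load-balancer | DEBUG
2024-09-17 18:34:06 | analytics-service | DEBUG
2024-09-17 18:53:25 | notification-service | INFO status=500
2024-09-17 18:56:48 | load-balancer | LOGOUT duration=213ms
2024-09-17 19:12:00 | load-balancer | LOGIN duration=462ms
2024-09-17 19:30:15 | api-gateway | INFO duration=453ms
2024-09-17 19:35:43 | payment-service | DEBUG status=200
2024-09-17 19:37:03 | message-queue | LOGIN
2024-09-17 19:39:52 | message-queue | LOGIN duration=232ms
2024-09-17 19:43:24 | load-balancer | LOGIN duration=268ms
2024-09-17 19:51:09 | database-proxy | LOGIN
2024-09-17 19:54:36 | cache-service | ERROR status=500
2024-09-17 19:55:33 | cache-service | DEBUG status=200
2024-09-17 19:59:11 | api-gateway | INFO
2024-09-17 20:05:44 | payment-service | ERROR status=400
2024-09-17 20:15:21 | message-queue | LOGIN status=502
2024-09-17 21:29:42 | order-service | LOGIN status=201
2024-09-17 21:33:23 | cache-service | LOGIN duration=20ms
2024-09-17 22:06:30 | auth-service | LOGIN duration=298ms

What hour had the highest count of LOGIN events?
19

To find the peak hour:

1. Group all LOGIN events by hour
2. Count events in each hour
3. Find hour with maximum count
4. Peak hour: 19 (with 5 events)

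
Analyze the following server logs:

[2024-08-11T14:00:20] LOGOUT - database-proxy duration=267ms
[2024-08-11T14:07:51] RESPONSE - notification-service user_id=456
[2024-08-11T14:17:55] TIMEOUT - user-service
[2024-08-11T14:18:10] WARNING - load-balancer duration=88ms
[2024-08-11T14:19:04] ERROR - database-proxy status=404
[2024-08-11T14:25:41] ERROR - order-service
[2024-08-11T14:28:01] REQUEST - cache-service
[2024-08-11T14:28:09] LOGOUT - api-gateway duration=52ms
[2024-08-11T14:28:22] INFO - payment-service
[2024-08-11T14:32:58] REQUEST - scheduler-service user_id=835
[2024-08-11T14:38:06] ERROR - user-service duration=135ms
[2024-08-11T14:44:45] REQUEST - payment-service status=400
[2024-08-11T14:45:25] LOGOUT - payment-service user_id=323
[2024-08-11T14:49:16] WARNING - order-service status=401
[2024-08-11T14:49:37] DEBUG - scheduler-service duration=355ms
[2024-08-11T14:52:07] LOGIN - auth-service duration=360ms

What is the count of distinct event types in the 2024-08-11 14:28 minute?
3

To count unique event types:

1. Filter events in the minute starting at 2024-08-11 14:28
2. Extract event types from matching entries
3. Count unique types: 3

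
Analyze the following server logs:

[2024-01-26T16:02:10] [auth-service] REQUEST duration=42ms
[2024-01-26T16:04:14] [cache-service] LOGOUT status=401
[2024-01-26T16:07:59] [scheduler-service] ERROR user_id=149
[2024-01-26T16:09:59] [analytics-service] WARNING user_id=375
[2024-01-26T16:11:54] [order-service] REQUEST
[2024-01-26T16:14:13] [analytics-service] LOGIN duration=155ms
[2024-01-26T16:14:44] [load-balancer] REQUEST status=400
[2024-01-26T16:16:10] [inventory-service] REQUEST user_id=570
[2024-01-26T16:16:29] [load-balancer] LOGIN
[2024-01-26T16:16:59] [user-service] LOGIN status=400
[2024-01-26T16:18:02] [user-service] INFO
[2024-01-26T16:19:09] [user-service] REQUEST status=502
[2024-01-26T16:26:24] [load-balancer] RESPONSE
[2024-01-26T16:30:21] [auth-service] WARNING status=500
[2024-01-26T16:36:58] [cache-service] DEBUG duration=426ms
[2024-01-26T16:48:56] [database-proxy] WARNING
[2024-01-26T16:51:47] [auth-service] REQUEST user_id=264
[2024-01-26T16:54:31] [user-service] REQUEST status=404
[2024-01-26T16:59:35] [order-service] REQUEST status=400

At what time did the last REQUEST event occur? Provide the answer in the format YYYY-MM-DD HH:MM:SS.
2024-01-26 16:59:35

To find the last event:

1. Filter for all REQUEST events
2. Sort by timestamp
3. Select the last one
4. Timestamp: 2024-01-26 16:59:35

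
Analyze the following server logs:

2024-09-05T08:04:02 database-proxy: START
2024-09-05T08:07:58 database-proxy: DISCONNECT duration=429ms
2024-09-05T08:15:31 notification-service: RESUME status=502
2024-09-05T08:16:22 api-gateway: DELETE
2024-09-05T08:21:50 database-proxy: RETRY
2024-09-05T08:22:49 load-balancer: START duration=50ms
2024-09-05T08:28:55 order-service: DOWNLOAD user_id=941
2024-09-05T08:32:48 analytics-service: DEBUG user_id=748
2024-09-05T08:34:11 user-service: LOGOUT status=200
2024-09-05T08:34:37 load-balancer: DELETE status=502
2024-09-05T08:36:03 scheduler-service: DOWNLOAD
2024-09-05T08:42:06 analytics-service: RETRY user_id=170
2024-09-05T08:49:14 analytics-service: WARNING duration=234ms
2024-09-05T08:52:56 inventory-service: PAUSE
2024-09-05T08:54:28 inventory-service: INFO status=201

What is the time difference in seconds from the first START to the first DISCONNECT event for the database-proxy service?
236

To find the time between events:

1. Locate the first START event for database-proxy: 2024-09-05T08:04:02
2. Locate the first DISCONNECT event for database-proxy: 2024-09-05T08:07:58
3. Calculate the difference: 2024-09-05T08:07:58 - 2024-09-05T08:04:02 = 236 seconds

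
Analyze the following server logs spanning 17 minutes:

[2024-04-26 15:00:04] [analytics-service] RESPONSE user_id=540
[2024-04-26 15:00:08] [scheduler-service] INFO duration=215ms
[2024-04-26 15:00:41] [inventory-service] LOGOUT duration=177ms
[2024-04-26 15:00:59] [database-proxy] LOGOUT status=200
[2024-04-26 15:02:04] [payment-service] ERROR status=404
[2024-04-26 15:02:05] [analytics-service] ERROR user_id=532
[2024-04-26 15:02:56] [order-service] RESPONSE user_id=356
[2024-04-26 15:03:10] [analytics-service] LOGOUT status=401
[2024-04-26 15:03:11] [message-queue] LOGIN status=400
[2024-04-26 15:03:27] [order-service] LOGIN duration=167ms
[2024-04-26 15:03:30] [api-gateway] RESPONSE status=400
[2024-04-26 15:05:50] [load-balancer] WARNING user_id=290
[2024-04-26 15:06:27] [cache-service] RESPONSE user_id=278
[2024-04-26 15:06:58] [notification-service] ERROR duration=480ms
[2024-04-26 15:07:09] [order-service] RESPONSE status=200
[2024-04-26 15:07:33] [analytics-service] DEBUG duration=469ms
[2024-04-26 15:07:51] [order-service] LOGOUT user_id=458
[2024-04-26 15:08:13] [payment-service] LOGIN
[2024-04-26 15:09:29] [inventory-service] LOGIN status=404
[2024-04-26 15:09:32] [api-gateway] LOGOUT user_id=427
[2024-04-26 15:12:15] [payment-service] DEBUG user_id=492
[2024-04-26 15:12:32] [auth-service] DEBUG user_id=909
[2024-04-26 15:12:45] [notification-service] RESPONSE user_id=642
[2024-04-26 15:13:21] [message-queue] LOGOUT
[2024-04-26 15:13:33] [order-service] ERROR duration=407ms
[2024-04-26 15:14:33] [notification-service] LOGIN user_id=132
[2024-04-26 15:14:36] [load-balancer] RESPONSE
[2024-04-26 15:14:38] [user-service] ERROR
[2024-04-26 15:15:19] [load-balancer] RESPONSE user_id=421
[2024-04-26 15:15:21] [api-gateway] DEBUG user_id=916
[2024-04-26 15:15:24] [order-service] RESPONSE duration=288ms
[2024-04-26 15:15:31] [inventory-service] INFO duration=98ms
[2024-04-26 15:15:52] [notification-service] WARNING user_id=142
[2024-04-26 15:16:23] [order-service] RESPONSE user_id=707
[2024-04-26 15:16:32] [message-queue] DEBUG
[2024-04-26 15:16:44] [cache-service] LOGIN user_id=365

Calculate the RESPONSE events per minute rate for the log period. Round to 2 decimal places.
0.59

To calculate the rate:

1. Count total RESPONSE events: 10
2. Total time period: 17 minutes
3. Rate = 10 / 17 = 0.59 events per minute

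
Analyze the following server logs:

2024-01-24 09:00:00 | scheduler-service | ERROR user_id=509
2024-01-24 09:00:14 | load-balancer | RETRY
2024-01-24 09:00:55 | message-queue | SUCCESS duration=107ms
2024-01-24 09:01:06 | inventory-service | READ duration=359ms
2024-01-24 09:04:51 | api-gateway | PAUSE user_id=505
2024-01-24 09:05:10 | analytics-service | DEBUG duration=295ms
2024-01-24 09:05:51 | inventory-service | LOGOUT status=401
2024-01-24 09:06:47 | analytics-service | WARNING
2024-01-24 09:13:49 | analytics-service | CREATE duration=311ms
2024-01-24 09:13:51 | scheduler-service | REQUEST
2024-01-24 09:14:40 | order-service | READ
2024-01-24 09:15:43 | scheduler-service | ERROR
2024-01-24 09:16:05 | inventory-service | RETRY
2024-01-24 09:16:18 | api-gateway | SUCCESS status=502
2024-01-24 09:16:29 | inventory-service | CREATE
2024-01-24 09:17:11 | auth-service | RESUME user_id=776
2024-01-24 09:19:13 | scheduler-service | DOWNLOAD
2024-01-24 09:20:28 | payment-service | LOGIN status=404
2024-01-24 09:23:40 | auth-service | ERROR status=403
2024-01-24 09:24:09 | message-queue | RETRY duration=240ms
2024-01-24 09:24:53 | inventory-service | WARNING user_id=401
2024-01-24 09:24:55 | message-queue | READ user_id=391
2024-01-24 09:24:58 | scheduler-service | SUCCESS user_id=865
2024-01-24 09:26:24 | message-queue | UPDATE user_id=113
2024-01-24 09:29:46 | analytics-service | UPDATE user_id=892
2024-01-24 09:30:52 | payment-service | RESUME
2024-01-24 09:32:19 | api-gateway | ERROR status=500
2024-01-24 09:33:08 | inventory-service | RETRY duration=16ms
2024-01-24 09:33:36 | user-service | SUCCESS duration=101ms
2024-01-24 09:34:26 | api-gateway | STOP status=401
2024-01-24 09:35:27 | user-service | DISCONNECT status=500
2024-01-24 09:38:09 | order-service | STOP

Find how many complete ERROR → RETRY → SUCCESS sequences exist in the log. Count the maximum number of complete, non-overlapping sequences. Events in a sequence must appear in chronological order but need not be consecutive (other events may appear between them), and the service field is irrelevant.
4

To count sequences:

1. Look for pattern: ERROR → RETRY → SUCCESS
2. Greedily scan the log in chronological order, matching each sequence element in turn (ignoring service)
3. Each time the full pattern completes, increment the count and restart matching from the next event
4. Complete non-overlapping sequences found: 4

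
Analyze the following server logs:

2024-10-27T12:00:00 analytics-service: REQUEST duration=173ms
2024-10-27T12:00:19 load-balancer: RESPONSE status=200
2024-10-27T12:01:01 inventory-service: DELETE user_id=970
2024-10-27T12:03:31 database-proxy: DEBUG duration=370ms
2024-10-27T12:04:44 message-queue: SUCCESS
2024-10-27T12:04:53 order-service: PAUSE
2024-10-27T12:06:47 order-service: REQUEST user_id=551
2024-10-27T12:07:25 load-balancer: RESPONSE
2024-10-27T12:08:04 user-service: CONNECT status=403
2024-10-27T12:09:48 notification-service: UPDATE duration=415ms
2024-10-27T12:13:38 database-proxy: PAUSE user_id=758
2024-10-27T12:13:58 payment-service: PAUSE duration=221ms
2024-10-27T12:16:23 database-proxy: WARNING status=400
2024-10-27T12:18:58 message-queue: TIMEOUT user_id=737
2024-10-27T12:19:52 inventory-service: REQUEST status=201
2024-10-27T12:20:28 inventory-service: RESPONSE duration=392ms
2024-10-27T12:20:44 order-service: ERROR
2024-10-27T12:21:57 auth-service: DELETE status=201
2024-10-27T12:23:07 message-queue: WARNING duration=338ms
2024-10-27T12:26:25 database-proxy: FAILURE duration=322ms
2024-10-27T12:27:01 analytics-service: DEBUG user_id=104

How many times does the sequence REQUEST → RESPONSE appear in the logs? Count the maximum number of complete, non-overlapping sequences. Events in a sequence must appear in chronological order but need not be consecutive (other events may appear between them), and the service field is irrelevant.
3

To count sequences:

1. Look for pattern: REQUEST → RESPONSE
2. Greedily scan the log in chronological order, matching each sequence element in turn (ignoring service)
3. Each time the full pattern completes, increment the count and restart matching from the next event
4. Complete non-overlapping sequences found: 3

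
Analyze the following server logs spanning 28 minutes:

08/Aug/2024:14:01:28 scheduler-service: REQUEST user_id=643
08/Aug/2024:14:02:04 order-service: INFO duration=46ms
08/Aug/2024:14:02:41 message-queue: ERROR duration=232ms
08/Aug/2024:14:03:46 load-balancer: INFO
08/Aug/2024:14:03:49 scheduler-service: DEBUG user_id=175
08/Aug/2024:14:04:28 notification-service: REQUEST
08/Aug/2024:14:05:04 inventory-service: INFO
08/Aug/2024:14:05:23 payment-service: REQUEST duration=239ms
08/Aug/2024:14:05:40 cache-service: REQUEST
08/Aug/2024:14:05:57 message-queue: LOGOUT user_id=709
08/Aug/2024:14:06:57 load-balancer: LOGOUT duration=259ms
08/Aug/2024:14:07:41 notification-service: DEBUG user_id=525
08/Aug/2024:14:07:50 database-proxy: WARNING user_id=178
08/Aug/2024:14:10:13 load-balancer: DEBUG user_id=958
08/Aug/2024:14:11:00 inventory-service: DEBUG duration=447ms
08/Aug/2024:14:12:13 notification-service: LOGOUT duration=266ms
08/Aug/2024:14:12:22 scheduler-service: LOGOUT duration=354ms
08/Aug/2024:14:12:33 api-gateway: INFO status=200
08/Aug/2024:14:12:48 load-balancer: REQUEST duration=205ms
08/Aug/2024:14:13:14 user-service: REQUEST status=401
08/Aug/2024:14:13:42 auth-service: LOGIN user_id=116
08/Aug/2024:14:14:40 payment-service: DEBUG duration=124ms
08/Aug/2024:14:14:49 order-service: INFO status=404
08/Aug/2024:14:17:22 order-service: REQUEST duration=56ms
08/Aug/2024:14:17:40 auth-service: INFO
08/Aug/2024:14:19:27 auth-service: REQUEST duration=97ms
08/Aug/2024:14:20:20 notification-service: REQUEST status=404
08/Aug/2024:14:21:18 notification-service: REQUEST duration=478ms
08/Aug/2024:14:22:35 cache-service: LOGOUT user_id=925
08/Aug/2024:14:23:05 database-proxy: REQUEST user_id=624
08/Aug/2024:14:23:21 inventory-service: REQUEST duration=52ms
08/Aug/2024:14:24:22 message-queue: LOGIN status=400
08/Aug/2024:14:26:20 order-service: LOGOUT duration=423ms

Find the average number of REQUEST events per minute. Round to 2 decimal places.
0.43

To calculate the rate:

1. Count total REQUEST events: 12
2. Total time period: 28 minutes
3. Rate = 12 / 28 = 0.43 events per minute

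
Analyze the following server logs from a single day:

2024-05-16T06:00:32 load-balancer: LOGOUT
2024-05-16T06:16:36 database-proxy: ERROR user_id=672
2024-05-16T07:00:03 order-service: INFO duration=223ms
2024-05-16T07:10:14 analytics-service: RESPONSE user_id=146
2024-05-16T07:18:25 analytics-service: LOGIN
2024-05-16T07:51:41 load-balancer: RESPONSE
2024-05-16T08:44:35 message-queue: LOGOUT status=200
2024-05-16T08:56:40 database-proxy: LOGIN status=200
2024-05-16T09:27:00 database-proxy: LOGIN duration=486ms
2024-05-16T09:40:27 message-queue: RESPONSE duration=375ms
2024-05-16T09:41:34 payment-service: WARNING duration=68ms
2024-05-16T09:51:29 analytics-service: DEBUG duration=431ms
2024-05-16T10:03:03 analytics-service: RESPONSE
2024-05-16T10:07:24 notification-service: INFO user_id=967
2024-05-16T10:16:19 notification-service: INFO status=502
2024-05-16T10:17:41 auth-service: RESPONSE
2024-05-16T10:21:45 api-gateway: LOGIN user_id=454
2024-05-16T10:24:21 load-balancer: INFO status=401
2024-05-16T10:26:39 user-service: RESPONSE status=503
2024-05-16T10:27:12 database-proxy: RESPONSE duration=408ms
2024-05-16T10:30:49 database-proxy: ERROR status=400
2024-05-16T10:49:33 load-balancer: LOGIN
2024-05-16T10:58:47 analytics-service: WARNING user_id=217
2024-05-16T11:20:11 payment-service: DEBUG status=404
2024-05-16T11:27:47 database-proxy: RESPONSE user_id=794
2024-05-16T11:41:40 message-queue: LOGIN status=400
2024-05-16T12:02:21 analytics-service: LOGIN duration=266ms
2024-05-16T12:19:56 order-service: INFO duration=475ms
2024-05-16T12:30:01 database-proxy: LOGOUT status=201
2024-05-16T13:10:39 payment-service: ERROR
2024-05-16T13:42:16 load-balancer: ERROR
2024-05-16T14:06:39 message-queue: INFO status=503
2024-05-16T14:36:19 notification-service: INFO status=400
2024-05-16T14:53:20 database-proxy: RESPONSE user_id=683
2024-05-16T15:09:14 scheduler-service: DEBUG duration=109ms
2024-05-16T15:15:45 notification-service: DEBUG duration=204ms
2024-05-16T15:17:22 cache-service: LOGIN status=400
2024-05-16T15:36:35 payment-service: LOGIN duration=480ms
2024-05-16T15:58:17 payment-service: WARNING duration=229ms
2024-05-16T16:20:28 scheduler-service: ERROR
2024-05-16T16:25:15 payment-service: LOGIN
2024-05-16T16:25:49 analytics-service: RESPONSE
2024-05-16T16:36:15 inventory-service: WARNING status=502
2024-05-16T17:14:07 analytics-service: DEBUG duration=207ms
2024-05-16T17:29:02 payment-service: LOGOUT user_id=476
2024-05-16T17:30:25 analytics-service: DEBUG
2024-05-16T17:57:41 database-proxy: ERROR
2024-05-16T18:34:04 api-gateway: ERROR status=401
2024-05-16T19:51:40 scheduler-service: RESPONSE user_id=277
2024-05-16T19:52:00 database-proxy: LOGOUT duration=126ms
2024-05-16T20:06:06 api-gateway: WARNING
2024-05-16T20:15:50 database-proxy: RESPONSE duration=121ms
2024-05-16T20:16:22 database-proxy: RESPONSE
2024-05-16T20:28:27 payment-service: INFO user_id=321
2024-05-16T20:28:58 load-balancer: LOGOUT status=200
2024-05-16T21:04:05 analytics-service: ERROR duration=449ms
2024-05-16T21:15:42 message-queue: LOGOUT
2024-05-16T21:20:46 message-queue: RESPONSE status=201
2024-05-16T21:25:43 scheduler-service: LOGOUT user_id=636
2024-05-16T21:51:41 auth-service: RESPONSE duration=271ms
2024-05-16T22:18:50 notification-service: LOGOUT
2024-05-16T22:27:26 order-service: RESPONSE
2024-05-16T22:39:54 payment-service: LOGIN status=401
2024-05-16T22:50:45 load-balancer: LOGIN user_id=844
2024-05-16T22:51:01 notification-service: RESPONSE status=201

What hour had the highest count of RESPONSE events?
10

To find the peak hour:

1. Group all RESPONSE events by hour
2. Count events in each hour
3. Find hour with maximum count
4. Peak hour: 10 (with 4 events)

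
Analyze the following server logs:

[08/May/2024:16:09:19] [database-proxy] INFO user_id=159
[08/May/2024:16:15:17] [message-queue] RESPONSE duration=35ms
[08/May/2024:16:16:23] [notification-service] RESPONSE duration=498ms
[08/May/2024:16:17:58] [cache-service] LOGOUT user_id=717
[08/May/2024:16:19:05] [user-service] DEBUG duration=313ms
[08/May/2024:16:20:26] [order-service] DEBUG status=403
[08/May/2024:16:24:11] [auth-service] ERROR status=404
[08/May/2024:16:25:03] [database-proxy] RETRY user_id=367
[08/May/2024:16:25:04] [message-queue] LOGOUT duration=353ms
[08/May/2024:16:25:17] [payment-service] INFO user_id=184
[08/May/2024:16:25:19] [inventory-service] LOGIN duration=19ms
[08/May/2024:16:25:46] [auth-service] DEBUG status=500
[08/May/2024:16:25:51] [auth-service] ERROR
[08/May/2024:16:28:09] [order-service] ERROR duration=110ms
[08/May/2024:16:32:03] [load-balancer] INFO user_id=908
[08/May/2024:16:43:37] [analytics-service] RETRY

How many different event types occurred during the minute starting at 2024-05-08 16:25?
6

To count unique event types:

1. Filter events in the minute starting at 2024-05-08 16:25
2. Extract event types from matching entries
3. Count unique types: 6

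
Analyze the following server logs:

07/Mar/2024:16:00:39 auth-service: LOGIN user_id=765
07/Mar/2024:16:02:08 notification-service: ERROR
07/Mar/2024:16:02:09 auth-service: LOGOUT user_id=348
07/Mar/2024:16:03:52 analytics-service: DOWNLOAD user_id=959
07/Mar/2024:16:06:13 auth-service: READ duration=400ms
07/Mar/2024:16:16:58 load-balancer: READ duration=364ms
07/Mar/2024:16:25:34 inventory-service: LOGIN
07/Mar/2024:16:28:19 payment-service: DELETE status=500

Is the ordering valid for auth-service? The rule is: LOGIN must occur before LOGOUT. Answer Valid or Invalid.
Valid

To validate ordering:

1. Required order: LOGIN → LOGOUT
2. Rule: LOGIN must occur before LOGOUT
3. Check actual order of events for auth-service
4. Result: Valid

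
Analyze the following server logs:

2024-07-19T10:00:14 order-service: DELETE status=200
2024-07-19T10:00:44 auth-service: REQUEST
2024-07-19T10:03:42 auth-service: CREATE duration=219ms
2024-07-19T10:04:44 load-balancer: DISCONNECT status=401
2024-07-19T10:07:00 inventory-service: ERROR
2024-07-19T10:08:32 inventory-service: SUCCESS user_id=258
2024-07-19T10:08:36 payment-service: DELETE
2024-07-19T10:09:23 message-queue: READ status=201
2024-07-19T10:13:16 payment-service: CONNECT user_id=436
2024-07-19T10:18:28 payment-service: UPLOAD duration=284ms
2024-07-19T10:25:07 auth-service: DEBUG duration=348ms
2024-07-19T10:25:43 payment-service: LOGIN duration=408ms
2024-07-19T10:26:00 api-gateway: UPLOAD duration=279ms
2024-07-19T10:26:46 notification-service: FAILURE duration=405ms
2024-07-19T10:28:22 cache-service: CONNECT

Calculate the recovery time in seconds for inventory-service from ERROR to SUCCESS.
92

To calculate recovery time:

1. Find ERROR event for inventory-service: 2024-07-19T10:07:00
2. Find next SUCCESS event for inventory-service: 2024-07-19T10:08:32
3. Recovery time: 2024-07-19T10:08:32 - 2024-07-19T10:07:00 = 92 seconds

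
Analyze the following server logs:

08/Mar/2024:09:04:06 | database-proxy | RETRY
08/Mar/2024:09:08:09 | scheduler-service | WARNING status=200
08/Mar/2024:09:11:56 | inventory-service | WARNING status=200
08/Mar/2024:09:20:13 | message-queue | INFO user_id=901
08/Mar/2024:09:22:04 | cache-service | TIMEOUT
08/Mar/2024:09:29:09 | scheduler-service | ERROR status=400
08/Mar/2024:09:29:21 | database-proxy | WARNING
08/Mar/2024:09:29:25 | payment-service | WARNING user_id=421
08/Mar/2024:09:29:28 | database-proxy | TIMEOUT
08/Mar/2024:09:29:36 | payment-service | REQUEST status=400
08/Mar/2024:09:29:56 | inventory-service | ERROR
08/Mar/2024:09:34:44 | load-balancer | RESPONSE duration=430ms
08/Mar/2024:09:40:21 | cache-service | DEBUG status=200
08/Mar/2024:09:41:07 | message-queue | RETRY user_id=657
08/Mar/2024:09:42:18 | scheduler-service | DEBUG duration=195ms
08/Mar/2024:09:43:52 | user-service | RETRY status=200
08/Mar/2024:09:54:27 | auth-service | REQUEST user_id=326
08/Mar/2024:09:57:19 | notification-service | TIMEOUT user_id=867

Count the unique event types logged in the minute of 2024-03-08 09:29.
4

To count unique event types:

1. Filter events in the minute starting at 2024-03-08 09:29
2. Extract event types from matching entries
3. Count unique types: 4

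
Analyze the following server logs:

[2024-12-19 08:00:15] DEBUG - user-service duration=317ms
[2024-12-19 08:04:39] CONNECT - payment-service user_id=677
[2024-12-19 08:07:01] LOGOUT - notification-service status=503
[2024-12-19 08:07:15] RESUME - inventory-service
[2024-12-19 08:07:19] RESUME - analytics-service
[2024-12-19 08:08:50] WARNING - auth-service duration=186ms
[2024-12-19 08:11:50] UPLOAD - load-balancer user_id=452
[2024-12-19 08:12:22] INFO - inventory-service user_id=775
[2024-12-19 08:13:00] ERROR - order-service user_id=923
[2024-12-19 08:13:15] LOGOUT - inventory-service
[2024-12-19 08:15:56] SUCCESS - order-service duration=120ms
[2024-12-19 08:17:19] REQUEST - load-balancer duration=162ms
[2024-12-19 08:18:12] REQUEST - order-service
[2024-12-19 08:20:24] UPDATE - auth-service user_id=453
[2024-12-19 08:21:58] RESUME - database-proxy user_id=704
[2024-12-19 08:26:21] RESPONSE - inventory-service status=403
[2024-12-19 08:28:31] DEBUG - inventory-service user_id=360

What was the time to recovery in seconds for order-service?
176

To calculate recovery time:

1. Find ERROR event for order-service: 2024-12-19 08:13:00
2. Find next SUCCESS event for order-service: 2024-12-19 08:15:56
3. Recovery time: 2024-12-19 08:15:56 - 2024-12-19 08:13:00 = 176 seconds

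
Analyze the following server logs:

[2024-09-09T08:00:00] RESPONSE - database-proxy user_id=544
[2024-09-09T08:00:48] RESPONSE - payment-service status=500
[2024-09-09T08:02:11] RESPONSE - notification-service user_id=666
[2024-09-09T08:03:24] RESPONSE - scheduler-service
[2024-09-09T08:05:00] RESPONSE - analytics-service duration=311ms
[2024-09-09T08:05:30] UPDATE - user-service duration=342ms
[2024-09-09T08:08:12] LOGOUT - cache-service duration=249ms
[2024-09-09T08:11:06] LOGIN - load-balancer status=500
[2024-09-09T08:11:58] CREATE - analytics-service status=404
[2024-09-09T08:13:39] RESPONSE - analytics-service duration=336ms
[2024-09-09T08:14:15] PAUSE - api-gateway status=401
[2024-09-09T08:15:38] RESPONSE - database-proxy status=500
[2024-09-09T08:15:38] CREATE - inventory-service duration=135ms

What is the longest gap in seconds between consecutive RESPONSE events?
519

To find the longest gap:

1. Extract all RESPONSE events in chronological order
2. Calculate time differences between consecutive events
3. Find the maximum difference
4. Longest gap: 519 seconds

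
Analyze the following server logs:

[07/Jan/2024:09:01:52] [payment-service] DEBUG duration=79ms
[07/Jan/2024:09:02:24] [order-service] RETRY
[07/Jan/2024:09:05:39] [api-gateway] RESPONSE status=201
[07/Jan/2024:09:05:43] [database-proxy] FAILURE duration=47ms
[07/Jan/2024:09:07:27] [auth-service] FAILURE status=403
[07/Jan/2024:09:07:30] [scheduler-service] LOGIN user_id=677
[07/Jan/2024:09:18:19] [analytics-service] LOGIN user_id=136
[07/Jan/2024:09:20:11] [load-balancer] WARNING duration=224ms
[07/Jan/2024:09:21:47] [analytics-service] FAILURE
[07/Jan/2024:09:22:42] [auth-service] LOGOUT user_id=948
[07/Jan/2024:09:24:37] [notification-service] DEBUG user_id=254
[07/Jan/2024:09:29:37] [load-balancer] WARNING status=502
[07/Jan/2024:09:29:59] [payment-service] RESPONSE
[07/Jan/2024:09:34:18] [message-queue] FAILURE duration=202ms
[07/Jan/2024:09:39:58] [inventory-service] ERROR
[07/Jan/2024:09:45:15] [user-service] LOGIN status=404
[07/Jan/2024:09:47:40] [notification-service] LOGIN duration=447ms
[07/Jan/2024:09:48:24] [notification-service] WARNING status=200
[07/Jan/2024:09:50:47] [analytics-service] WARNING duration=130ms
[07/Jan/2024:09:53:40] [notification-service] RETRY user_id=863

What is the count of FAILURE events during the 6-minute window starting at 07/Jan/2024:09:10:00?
0

To count events in the time window:

1. Window boundaries: 07/Jan/2024:09:10:00 to 07/Jan/2024:09:16:00
2. Filter for FAILURE events within this window
3. Count matching events: 0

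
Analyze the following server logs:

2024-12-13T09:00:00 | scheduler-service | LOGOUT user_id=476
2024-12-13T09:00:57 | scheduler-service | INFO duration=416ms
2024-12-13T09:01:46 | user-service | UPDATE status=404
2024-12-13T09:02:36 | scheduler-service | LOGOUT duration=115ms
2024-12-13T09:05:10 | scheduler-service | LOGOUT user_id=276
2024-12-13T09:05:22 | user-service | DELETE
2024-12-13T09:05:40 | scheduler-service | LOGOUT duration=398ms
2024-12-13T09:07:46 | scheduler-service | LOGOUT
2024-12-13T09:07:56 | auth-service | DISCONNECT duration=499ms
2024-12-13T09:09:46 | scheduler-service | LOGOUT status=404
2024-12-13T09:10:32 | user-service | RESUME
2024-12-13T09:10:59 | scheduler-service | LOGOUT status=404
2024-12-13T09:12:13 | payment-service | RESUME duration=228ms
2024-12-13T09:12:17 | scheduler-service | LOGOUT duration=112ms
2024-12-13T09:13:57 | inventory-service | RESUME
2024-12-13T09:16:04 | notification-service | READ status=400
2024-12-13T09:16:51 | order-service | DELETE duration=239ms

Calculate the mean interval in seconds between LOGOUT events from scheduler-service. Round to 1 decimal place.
105.3

To calculate average interval:

1. Find all LOGOUT events for scheduler-service in order
2. Calculate time gaps between consecutive events
3. Compute mean of gaps: 737 / 7 = 105.3 seconds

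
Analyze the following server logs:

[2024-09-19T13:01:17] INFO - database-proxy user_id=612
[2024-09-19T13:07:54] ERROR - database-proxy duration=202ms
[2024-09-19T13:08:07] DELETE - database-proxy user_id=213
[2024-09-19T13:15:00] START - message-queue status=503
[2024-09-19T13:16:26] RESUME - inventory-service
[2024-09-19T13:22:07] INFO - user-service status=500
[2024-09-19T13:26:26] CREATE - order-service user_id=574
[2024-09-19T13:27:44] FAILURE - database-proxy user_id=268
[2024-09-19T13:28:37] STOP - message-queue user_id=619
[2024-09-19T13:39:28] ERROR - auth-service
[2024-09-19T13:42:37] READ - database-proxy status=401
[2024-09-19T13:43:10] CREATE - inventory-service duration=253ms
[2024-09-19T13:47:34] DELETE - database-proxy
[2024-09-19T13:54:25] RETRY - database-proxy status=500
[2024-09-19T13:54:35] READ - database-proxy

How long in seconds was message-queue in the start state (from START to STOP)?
817

To calculate state duration:

1. Find START event for message-queue: 2024-09-19T13:15:00
2. Find STOP event for message-queue: 2024-09-19T13:28:37
3. Calculate duration: 2024-09-19T13:28:37 - 2024-09-19T13:15:00 = 817 seconds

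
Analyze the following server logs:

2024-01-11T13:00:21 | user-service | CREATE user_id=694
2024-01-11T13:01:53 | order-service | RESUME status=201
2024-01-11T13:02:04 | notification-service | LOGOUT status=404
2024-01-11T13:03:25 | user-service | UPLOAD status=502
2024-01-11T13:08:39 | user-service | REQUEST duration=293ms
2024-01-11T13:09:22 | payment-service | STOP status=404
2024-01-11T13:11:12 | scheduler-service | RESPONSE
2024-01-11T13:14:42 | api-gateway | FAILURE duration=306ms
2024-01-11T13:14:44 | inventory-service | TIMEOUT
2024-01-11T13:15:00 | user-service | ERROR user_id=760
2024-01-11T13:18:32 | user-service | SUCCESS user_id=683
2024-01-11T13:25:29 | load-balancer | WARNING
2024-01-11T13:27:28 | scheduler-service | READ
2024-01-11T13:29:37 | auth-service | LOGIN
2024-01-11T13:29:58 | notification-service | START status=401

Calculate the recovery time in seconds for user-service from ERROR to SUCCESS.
212

To calculate recovery time:

1. Find ERROR event for user-service: 2024-01-11T13:15:00
2. Find next SUCCESS event for user-service: 2024-01-11T13:18:32
3. Recovery time: 2024-01-11T13:18:32 - 2024-01-11T13:15:00 = 212 seconds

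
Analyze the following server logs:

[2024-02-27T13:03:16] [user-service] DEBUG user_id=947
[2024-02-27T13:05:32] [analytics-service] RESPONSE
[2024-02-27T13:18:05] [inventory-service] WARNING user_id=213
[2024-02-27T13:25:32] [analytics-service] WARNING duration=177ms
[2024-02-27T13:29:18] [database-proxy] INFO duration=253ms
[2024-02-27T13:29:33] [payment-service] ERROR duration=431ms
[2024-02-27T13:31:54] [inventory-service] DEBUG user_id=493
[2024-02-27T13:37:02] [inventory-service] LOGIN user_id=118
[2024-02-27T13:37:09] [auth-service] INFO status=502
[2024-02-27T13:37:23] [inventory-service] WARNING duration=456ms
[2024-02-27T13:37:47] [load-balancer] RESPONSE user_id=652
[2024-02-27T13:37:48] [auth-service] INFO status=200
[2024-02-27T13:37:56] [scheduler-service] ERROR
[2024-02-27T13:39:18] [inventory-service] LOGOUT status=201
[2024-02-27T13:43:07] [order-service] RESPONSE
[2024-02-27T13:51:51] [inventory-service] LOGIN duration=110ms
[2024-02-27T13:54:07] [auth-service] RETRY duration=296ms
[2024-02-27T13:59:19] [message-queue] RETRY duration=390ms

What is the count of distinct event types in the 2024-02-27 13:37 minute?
5

To count unique event types:

1. Filter events in the minute starting at 2024-02-27 13:37
2. Extract event types from matching entries
3. Count unique types: 5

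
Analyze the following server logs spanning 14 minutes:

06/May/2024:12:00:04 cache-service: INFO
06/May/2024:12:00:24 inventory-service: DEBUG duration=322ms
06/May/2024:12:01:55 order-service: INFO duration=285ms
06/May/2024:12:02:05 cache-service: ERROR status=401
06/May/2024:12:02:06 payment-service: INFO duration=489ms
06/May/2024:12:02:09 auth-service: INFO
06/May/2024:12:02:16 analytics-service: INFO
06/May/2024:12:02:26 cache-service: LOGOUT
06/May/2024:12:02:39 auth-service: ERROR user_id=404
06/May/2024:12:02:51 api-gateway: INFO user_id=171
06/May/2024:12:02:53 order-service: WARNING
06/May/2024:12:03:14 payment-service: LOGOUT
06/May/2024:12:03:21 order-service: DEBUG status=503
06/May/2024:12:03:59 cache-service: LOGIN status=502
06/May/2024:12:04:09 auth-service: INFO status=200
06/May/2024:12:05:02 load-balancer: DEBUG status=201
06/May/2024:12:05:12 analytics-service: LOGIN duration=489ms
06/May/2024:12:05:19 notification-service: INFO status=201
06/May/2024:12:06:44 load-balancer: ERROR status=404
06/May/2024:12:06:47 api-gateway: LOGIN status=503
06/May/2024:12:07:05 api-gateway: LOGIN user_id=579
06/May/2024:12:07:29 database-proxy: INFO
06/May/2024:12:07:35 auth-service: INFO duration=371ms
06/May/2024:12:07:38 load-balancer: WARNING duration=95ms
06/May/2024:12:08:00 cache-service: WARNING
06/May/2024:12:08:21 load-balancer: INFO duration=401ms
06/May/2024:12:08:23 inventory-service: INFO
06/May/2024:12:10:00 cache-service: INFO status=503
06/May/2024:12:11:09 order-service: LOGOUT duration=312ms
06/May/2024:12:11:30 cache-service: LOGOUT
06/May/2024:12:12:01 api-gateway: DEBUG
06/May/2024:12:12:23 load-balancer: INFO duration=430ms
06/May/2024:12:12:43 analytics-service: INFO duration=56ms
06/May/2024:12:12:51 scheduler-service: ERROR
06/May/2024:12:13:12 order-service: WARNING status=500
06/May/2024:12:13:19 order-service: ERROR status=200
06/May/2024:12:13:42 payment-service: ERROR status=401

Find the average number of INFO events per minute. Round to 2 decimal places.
1.07

To calculate the rate:

1. Count total INFO events: 15
2. Total time period: 14 minutes
3. Rate = 15 / 14 = 1.07 events per minute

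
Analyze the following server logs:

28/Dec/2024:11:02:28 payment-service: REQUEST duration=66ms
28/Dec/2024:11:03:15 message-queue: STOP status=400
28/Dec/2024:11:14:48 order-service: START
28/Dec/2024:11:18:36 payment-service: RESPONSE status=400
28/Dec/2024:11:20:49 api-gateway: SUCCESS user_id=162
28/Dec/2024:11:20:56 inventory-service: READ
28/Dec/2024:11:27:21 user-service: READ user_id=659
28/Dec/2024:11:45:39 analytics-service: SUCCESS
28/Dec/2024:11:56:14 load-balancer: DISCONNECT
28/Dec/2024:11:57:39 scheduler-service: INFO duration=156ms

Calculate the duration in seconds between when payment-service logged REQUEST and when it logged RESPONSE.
968

To find the time between events:

1. Locate the first REQUEST event for payment-service: 28/Dec/2024:11:02:28
2. Locate the first RESPONSE event for payment-service: 28/Dec/2024:11:18:36
3. Calculate the difference: 28/Dec/2024:11:18:36 - 28/Dec/2024:11:02:28 = 968 seconds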